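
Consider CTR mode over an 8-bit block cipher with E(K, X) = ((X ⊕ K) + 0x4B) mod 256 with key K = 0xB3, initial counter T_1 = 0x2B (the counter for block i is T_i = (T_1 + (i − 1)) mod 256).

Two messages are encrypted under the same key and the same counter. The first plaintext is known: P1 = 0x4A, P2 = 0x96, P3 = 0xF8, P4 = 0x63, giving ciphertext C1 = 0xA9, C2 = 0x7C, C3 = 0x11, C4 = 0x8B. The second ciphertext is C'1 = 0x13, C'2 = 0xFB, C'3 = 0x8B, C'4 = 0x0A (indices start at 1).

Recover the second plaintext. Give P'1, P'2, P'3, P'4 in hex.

In CTR with a reused counter, both messages share the same keystream S_i, so C_i ⊕ C'_i = P_i ⊕ P'_i and thus P'_i = P_i ⊕ C_i ⊕ C'_i.
P'1: 0x4A ⊕ 0xA9 ⊕ 0x13 = 0xF0.
P'2: 0x96 ⊕ 0x7C ⊕ 0xFB = 0x11.
P'3: 0xF8 ⊕ 0x11 ⊕ 0x8B = 0x62.
P'4: 0x63 ⊕ 0x8B ⊕ 0x0A = 0xE2.

P'1 = 0xF0, P'2 = 0x11, P'3 = 0x62, P'4 = 0xE2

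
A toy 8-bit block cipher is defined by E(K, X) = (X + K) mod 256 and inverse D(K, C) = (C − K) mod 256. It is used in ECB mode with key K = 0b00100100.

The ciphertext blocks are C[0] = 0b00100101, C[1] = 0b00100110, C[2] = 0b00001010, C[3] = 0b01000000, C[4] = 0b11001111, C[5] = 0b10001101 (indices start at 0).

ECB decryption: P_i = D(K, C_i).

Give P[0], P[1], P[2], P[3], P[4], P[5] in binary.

P[0] = 0b00000001, P[1] = 0b00000010, P[2] = 0b11100110, P[3] = 0b00011100, P[4] = 0b10101011, P[5] = 0b01101001

P[0]: D(K, 0b00100101) = 0b00000001.
P[1]: D(K, 0b00100110) = 0b00000010.
P[2]: D(K, 0b00001010) = 0b11100110.
P[3]: D(K, 0b01000000) = 0b00011100.
P[4]: D(K, 0b11001111) = 0b10101011.
P[5]: D(K, 0b10001101) = 0b01101001.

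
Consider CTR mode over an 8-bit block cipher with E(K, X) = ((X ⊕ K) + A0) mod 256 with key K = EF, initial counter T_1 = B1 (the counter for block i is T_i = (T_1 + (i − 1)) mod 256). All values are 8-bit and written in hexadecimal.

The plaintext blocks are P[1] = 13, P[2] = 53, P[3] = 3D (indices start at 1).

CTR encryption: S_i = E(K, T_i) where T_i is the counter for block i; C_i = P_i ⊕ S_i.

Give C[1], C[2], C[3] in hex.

C[1]: T = B1, S = E(K, T) = FE; 13 ⊕ FE = ED.
C[2]: T = B2, S = E(K, T) = FD; 53 ⊕ FD = AE.
C[3]: T = B3, S = E(K, T) = FC; 3D ⊕ FC = C1.

C[1] = ED, C[2] = AE, C[3] = C1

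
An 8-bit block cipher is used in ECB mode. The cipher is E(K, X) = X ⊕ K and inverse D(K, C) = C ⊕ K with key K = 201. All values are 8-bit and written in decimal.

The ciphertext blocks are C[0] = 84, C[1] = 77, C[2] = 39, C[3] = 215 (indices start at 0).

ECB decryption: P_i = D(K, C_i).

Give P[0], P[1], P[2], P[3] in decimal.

P[0]: D(K, 84) = 157.
P[1]: D(K, 77) = 132.
P[2]: D(K, 39) = 238.
P[3]: D(K, 215) = 30.

P[0] = 157, P[1] = 132, P[2] = 238, P[3] = 30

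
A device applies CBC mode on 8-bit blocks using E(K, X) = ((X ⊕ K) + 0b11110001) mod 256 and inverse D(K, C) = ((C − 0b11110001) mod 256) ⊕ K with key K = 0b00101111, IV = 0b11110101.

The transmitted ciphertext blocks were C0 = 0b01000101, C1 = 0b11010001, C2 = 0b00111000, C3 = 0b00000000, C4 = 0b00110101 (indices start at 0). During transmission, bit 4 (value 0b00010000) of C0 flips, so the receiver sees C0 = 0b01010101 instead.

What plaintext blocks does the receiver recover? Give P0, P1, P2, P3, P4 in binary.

CBC decryption: P_i = D(K, C_i) ⊕ C_{i−1}, with C_{−1} = IV.
Only C0 changed, to 0b01010101. In CBC, a change in C_i garbles P_i and flips the same bit in P_{i+1}. Decrypting the received ciphertext:
P0: D(K, 0b01010101) = 0b01001011; 0b01001011 ⊕ 0b11110101 = 0b10111110.
P1: D(K, 0b11010001) = 0b11001111; 0b11001111 ⊕ 0b01010101 = 0b10011010.
P2: D(K, 0b00111000) = 0b01101000; 0b01101000 ⊕ 0b11010001 = 0b10111001.
P3: D(K, 0b00000000) = 0b00100000; 0b00100000 ⊕ 0b00111000 = 0b00011000.
P4: D(K, 0b00110101) = 0b01101011; 0b01101011 ⊕ 0b00000000 = 0b01101011.
Blocks that differ from the original plaintext: P0, P1.

P0 = 0b10111110, P1 = 0b10011010, P2 = 0b10111001, P3 = 0b00011000, P4 = 0b01101011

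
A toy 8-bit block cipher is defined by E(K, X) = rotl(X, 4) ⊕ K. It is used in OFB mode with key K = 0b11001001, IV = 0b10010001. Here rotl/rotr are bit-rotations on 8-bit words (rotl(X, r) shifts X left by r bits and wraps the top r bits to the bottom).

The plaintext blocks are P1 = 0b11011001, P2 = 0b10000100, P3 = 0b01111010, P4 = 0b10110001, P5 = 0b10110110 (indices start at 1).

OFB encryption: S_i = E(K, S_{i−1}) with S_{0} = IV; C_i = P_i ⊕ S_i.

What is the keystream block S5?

0b11010000

C1: S = E(K, 0b10010001) = 0b11010000; 0b11011001 ⊕ 0b11010000 = 0b00001001.
C2: S = E(K, 0b11010000) = 0b11000100; 0b10000100 ⊕ 0b11000100 = 0b01000000.
C3: S = E(K, 0b11000100) = 0b10000101; 0b01111010 ⊕ 0b10000101 = 0b11111111.
C4: S = E(K, 0b10000101) = 0b10010001; 0b10110001 ⊕ 0b10010001 = 0b00100000.
C5: S = E(K, 0b10010001) = 0b11010000; 0b10110110 ⊕ 0b11010000 = 0b01100110.
So S5 = 0b11010000.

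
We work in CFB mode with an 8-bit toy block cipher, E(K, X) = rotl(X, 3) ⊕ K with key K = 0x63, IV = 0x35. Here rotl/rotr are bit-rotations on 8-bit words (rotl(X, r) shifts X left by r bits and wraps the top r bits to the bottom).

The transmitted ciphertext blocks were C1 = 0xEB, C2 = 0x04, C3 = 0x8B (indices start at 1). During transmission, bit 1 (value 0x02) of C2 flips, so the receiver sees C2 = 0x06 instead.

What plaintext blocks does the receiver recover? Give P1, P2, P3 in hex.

CFB decryption: P_i = C_i ⊕ E(K, C_{i−1}), with C_{0} = IV.
Only C2 changed, to 0x06. In CFB, a change in C_i flips the same bit in P_i and garbles P_{i+1}. Decrypting the received ciphertext:
P1: E(K, 0x35) = 0xCA; 0xEB ⊕ 0xCA = 0x21.
P2: E(K, 0xEB) = 0x3C; 0x06 ⊕ 0x3C = 0x3A.
P3: E(K, 0x06) = 0x53; 0x8B ⊕ 0x53 = 0xD8.
Blocks that differ from the original plaintext: P2, P3.

P1 = 0x21, P2 = 0x3A, P3 = 0xD8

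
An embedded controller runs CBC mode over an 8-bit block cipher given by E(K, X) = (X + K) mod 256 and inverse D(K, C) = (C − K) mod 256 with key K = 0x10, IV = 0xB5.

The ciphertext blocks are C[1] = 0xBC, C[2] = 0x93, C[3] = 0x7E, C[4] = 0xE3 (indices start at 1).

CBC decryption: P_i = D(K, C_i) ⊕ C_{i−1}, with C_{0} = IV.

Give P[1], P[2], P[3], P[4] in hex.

P[1]: D(K, 0xBC) = 0xAC; 0xAC ⊕ 0xB5 = 0x19.
P[2]: D(K, 0x93) = 0x83; 0x83 ⊕ 0xBC = 0x3F.
P[3]: D(K, 0x7E) = 0x6E; 0x6E ⊕ 0x93 = 0xFD.
P[4]: D(K, 0xE3) = 0xD3; 0xD3 ⊕ 0x7E = 0xAD.

P[1] = 0x19, P[2] = 0x3F, P[3] = 0xFD, P[4] = 0xAD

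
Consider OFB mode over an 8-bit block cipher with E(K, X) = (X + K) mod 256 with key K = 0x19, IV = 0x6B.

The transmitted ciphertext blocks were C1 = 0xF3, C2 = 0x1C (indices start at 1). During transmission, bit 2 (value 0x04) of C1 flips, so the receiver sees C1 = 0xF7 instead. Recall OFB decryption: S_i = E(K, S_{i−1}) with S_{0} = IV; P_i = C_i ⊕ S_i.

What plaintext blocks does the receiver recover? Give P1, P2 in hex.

P1 = 0x73, P2 = 0x81

Only C1 changed, to 0xF7. In OFB, a change in C_i flips the same bit in P_i only; the keystream is unaffected. Decrypting the received ciphertext:
P1: S = E(K, 0x6B) = 0x84; 0xF7 ⊕ 0x84 = 0x73.
P2: S = E(K, 0x84) = 0x9D; 0x1C ⊕ 0x9D = 0x81.
Blocks that differ from the original plaintext: P1.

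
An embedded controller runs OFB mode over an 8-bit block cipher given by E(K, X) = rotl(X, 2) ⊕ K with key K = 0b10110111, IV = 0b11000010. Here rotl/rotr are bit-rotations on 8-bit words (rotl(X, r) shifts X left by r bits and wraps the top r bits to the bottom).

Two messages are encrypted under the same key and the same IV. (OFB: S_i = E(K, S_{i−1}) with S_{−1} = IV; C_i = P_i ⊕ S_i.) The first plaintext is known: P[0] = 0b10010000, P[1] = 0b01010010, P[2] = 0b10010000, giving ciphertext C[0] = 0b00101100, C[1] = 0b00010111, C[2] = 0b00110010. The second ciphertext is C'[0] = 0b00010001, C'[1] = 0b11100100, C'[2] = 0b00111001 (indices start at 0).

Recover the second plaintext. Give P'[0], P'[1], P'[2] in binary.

In OFB with a reused IV, both messages share the same keystream S_i, so C_i ⊕ C'_i = P_i ⊕ P'_i and thus P'_i = P_i ⊕ C_i ⊕ C'_i.
P'[0]: 0b10010000 ⊕ 0b00101100 ⊕ 0b00010001 = 0b10101101.
P'[1]: 0b01010010 ⊕ 0b00010111 ⊕ 0b11100100 = 0b10100001.
P'[2]: 0b10010000 ⊕ 0b00110010 ⊕ 0b00111001 = 0b10011011.

P'[0] = 0b10101101, P'[1] = 0b10100001, P'[2] = 0b10011011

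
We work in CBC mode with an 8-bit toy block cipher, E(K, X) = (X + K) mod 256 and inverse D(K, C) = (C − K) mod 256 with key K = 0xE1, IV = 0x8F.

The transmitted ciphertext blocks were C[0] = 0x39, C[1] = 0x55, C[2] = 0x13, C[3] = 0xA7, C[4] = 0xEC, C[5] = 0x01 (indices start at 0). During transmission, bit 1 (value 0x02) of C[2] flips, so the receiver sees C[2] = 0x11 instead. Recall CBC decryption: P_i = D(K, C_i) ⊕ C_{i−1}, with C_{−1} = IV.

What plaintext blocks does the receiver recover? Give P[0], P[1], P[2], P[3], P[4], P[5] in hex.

P[0] = 0xD7, P[1] = 0x4D, P[2] = 0x65, P[3] = 0xD7, P[4] = 0xAC, P[5] = 0xCC

Only C[2] changed, to 0x11. In CBC, a change in C_i garbles P_i and flips the same bit in P_{i+1}. Decrypting the received ciphertext:
P[0]: D(K, 0x39) = 0x58; 0x58 ⊕ 0x8F = 0xD7.
P[1]: D(K, 0x55) = 0x74; 0x74 ⊕ 0x39 = 0x4D.
P[2]: D(K, 0x11) = 0x30; 0x30 ⊕ 0x55 = 0x65.
P[3]: D(K, 0xA7) = 0xC6; 0xC6 ⊕ 0x11 = 0xD7.
P[4]: D(K, 0xEC) = 0x0B; 0x0B ⊕ 0xA7 = 0xAC.
P[5]: D(K, 0x01) = 0x20; 0x20 ⊕ 0xEC = 0xCC.
Blocks that differ from the original plaintext: P[2], P[3].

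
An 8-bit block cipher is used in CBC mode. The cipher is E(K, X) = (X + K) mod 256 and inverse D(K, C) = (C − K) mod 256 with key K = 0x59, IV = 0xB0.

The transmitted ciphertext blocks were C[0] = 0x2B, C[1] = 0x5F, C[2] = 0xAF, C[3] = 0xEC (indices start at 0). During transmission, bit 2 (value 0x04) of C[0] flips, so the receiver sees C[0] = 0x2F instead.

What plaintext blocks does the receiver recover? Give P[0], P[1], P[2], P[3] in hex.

P[0] = 0x66, P[1] = 0x29, P[2] = 0x09, P[3] = 0x3C

CBC decryption: P_i = D(K, C_i) ⊕ C_{i−1}, with C_{−1} = IV.
Only C[0] changed, to 0x2F. In CBC, a change in C_i garbles P_i and flips the same bit in P_{i+1}. Decrypting the received ciphertext:
P[0]: D(K, 0x2F) = 0xD6; 0xD6 ⊕ 0xB0 = 0x66.
P[1]: D(K, 0x5F) = 0x06; 0x06 ⊕ 0x2F = 0x29.
P[2]: D(K, 0xAF) = 0x56; 0x56 ⊕ 0x5F = 0x09.
P[3]: D(K, 0xEC) = 0x93; 0x93 ⊕ 0xAF = 0x3C.
Blocks that differ from the original plaintext: P[0], P[1].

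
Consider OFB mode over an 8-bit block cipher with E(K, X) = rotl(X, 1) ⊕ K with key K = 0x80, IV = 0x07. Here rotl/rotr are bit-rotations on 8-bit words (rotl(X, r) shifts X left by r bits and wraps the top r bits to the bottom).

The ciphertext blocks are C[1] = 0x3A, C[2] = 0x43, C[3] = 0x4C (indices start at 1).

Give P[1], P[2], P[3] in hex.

P[1] = 0xB4, P[2] = 0xDE, P[3] = 0xF7

OFB decryption: S_i = E(K, S_{i−1}) with S_{0} = IV; P_i = C_i ⊕ S_i.
P[1]: S = E(K, 0x07) = 0x8E; 0x3A ⊕ 0x8E = 0xB4.
P[2]: S = E(K, 0x8E) = 0x9D; 0x43 ⊕ 0x9D = 0xDE.
P[3]: S = E(K, 0x9D) = 0xBB; 0x4C ⊕ 0xBB = 0xF7.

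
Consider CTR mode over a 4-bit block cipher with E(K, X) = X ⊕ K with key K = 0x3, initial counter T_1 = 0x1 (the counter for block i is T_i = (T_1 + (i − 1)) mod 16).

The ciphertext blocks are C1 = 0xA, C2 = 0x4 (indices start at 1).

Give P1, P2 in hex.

P1 = 0x8, P2 = 0x5

CTR decryption: S_i = E(K, T_i) where T_i is the counter for block i; P_i = C_i ⊕ S_i.
P1: T = 0x1, S = E(K, T) = 0x2; 0xA ⊕ 0x2 = 0x8.
P2: T = 0x2, S = E(K, T) = 0x1; 0x4 ⊕ 0x1 = 0x5.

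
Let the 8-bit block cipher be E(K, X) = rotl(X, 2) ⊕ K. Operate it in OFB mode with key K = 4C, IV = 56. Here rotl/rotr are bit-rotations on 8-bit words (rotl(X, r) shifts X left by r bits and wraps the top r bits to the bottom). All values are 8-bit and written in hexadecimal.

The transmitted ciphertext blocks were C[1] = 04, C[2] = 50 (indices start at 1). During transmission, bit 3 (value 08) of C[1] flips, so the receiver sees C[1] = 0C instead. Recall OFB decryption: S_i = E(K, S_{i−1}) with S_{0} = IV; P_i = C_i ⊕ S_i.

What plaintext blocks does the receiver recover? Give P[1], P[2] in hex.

Only C[1] changed, to 0C. In OFB, a change in C_i flips the same bit in P_i only; the keystream is unaffected. Decrypting the received ciphertext:
P[1]: S = E(K, 56) = 15; 0C ⊕ 15 = 19.
P[2]: S = E(K, 15) = 18; 50 ⊕ 18 = 48.
Blocks that differ from the original plaintext: P[1].

P[1] = 19, P[2] = 48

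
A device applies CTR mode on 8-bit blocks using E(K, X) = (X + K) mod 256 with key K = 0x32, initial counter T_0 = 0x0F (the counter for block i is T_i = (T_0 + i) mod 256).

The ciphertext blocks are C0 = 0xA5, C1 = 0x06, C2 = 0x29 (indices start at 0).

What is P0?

CTR decryption: S_i = E(K, T_i) where T_i is the counter for block i; P_i = C_i ⊕ S_i.
P0: T = 0x0F, S = E(K, T) = 0x41; 0xA5 ⊕ 0x41 = 0xE4.

P0 = 0xE4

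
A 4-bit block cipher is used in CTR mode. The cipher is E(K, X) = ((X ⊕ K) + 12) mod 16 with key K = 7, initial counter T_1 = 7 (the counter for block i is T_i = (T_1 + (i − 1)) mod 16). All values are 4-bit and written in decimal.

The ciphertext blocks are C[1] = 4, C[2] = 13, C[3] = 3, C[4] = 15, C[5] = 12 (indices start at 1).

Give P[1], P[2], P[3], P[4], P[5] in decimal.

P[1] = 8, P[2] = 6, P[3] = 9, P[4] = 6, P[5] = 4

CTR decryption: S_i = E(K, T_i) where T_i is the counter for block i; P_i = C_i ⊕ S_i.
P[1]: T = 7, S = E(K, T) = 12; 4 ⊕ 12 = 8.
P[2]: T = 8, S = E(K, T) = 11; 13 ⊕ 11 = 6.
P[3]: T = 9, S = E(K, T) = 10; 3 ⊕ 10 = 9.
P[4]: T = 10, S = E(K, T) = 9; 15 ⊕ 9 = 6.
P[5]: T = 11, S = E(K, T) = 8; 12 ⊕ 8 = 4.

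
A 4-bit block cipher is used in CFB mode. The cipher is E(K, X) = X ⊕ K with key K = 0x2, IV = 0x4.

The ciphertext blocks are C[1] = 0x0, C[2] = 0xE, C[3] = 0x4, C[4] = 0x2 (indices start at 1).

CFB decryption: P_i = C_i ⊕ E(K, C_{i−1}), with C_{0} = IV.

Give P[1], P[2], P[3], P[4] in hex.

P[1]: E(K, 0x4) = 0x6; 0x0 ⊕ 0x6 = 0x6.
P[2]: E(K, 0x0) = 0x2; 0xE ⊕ 0x2 = 0xC.
P[3]: E(K, 0xE) = 0xC; 0x4 ⊕ 0xC = 0x8.
P[4]: E(K, 0x4) = 0x6; 0x2 ⊕ 0x6 = 0x4.

P[1] = 0x6, P[2] = 0xC, P[3] = 0x8, P[4] = 0x4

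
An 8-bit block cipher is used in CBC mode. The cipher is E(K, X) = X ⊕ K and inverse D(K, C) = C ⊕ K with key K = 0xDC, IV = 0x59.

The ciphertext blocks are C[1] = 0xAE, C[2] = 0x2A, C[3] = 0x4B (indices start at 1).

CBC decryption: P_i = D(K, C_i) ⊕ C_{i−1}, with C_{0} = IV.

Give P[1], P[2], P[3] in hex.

P[1] = 0x2B, P[2] = 0x58, P[3] = 0xBD

P[1]: D(K, 0xAE) = 0x72; 0x72 ⊕ 0x59 = 0x2B.
P[2]: D(K, 0x2A) = 0xF6; 0xF6 ⊕ 0xAE = 0x58.
P[3]: D(K, 0x4B) = 0x97; 0x97 ⊕ 0x2A = 0xBD.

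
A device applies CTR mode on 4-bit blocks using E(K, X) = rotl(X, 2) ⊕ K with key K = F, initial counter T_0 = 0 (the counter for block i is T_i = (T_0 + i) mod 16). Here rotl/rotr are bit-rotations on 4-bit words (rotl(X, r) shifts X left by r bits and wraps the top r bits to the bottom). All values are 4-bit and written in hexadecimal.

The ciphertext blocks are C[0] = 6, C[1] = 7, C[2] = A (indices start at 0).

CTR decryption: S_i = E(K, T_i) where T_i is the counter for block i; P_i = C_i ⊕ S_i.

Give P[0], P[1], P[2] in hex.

P[0] = 9, P[1] = C, P[2] = D

P[0]: T = 0, S = E(K, T) = F; 6 ⊕ F = 9.
P[1]: T = 1, S = E(K, T) = B; 7 ⊕ B = C.
P[2]: T = 2, S = E(K, T) = 7; A ⊕ 7 = D.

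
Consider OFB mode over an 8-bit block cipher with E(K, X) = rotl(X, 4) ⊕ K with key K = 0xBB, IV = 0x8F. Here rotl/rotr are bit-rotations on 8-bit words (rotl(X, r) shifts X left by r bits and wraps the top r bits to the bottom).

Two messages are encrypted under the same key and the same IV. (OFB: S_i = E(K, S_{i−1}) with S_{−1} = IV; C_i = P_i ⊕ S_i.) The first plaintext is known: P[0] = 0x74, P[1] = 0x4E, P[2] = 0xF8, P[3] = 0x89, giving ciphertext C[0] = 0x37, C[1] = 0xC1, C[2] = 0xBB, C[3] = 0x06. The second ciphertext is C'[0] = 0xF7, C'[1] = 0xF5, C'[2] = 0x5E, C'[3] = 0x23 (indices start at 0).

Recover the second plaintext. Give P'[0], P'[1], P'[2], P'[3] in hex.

P'[0] = 0xB4, P'[1] = 0x7A, P'[2] = 0x1D, P'[3] = 0xAC

In OFB with a reused IV, both messages share the same keystream S_i, so C_i ⊕ C'_i = P_i ⊕ P'_i and thus P'_i = P_i ⊕ C_i ⊕ C'_i.
P'[0]: 0x74 ⊕ 0x37 ⊕ 0xF7 = 0xB4.
P'[1]: 0x4E ⊕ 0xC1 ⊕ 0xF5 = 0x7A.
P'[2]: 0xF8 ⊕ 0xBB ⊕ 0x5E = 0x1D.
P'[3]: 0x89 ⊕ 0x06 ⊕ 0x23 = 0xAC.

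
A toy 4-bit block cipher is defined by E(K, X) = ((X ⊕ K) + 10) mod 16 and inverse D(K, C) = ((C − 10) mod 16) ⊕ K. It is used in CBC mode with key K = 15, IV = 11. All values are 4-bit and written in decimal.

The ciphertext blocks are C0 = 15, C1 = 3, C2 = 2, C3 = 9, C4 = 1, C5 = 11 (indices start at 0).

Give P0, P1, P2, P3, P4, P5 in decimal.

P0 = 1, P1 = 9, P2 = 4, P3 = 2, P4 = 1, P5 = 15

CBC decryption: P_i = D(K, C_i) ⊕ C_{i−1}, with C_{−1} = IV.
P0: D(K, 15) = 10; 10 ⊕ 11 = 1.
P1: D(K, 3) = 6; 6 ⊕ 15 = 9.
P2: D(K, 2) = 7; 7 ⊕ 3 = 4.
P3: D(K, 9) = 0; 0 ⊕ 2 = 2.
P4: D(K, 1) = 8; 8 ⊕ 9 = 1.
P5: D(K, 11) = 14; 14 ⊕ 1 = 15.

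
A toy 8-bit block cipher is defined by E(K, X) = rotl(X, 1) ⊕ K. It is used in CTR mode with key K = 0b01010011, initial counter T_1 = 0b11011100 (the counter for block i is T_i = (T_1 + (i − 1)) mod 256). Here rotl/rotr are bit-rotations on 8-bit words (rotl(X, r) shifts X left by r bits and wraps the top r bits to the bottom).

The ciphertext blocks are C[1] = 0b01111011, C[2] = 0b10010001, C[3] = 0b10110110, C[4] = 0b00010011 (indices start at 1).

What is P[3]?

CTR decryption: S_i = E(K, T_i) where T_i is the counter for block i; P_i = C_i ⊕ S_i.
P[3]: T = 0b11011110, S = E(K, T) = 0b11101110; 0b10110110 ⊕ 0b11101110 = 0b01011000.

P[3] = 0b01011000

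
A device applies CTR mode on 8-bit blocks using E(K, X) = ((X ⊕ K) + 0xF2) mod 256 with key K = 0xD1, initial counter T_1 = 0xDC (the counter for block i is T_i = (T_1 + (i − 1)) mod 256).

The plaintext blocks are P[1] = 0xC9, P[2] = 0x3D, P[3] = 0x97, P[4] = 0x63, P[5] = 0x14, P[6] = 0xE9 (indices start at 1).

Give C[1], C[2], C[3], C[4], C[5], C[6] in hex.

C[1] = 0x36, C[2] = 0xC3, C[3] = 0x96, C[4] = 0x63, C[5] = 0x37, C[6] = 0xCB

CTR encryption: S_i = E(K, T_i) where T_i is the counter for block i; C_i = P_i ⊕ S_i.
C[1]: T = 0xDC, S = E(K, T) = 0xFF; 0xC9 ⊕ 0xFF = 0x36.
C[2]: T = 0xDD, S = E(K, T) = 0xFE; 0x3D ⊕ 0xFE = 0xC3.
C[3]: T = 0xDE, S = E(K, T) = 0x01; 0x97 ⊕ 0x01 = 0x96.
C[4]: T = 0xDF, S = E(K, T) = 0x00; 0x63 ⊕ 0x00 = 0x63.
C[5]: T = 0xE0, S = E(K, T) = 0x23; 0x14 ⊕ 0x23 = 0x37.
C[6]: T = 0xE1, S = E(K, T) = 0x22; 0xE9 ⊕ 0x22 = 0xCB.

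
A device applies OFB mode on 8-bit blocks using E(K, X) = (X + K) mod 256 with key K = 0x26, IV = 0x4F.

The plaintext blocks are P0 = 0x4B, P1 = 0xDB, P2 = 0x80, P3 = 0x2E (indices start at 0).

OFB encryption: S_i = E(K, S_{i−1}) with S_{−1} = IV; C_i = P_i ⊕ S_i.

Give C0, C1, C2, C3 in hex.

C0 = 0x3E, C1 = 0x40, C2 = 0x41, C3 = 0xC9

C0: S = E(K, 0x4F) = 0x75; 0x4B ⊕ 0x75 = 0x3E.
C1: S = E(K, 0x75) = 0x9B; 0xDB ⊕ 0x9B = 0x40.
C2: S = E(K, 0x9B) = 0xC1; 0x80 ⊕ 0xC1 = 0x41.
C3: S = E(K, 0xC1) = 0xE7; 0x2E ⊕ 0xE7 = 0xC9.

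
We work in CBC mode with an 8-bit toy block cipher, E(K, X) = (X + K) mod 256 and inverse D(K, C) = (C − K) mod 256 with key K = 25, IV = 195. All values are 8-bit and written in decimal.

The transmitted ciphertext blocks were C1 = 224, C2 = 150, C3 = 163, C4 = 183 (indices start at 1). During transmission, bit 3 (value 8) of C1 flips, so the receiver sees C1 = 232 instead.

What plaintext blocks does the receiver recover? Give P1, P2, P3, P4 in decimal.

P1 = 12, P2 = 149, P3 = 28, P4 = 61

CBC decryption: P_i = D(K, C_i) ⊕ C_{i−1}, with C_{0} = IV.
Only C1 changed, to 232. In CBC, a change in C_i garbles P_i and flips the same bit in P_{i+1}. Decrypting the received ciphertext:
P1: D(K, 232) = 207; 207 ⊕ 195 = 12.
P2: D(K, 150) = 125; 125 ⊕ 232 = 149.
P3: D(K, 163) = 138; 138 ⊕ 150 = 28.
P4: D(K, 183) = 158; 158 ⊕ 163 = 61.
Blocks that differ from the original plaintext: P1, P2.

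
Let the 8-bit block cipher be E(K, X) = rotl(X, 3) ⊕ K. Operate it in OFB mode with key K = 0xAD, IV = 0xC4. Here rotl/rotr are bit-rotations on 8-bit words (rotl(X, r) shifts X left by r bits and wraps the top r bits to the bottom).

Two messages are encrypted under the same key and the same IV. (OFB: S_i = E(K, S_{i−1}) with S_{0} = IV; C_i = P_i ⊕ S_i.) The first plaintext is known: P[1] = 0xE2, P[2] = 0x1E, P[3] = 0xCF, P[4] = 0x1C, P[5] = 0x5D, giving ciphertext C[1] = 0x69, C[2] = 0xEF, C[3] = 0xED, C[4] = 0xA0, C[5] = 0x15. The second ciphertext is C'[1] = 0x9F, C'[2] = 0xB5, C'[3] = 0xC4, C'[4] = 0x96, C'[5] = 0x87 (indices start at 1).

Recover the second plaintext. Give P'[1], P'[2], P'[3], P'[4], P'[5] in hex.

P'[1] = 0x14, P'[2] = 0x44, P'[3] = 0xE6, P'[4] = 0x2A, P'[5] = 0xCF

In OFB with a reused IV, both messages share the same keystream S_i, so C_i ⊕ C'_i = P_i ⊕ P'_i and thus P'_i = P_i ⊕ C_i ⊕ C'_i.
P'[1]: 0xE2 ⊕ 0x69 ⊕ 0x9F = 0x14.
P'[2]: 0x1E ⊕ 0xEF ⊕ 0xB5 = 0x44.
P'[3]: 0xCF ⊕ 0xED ⊕ 0xC4 = 0xE6.
P'[4]: 0x1C ⊕ 0xA0 ⊕ 0x96 = 0x2A.
P'[5]: 0x5D ⊕ 0x15 ⊕ 0x87 = 0xCF.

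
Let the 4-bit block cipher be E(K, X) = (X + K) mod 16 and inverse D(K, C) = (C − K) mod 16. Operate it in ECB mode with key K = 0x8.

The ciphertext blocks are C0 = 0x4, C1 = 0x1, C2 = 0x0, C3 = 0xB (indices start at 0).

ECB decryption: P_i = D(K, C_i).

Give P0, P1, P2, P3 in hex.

P0 = 0xC, P1 = 0x9, P2 = 0x8, P3 = 0x3

P0: D(K, 0x4) = 0xC.
P1: D(K, 0x1) = 0x9.
P2: D(K, 0x0) = 0x8.
P3: D(K, 0xB) = 0x3.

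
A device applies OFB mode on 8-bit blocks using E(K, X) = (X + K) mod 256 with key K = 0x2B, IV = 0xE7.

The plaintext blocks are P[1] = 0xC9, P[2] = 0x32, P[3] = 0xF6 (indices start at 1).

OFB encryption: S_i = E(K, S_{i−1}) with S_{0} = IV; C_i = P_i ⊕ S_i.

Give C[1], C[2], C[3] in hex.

C[1] = 0xDB, C[2] = 0x0F, C[3] = 0x9E

C[1]: S = E(K, 0xE7) = 0x12; 0xC9 ⊕ 0x12 = 0xDB.
C[2]: S = E(K, 0x12) = 0x3D; 0x32 ⊕ 0x3D = 0x0F.
C[3]: S = E(K, 0x3D) = 0x68; 0xF6 ⊕ 0x68 = 0x9E.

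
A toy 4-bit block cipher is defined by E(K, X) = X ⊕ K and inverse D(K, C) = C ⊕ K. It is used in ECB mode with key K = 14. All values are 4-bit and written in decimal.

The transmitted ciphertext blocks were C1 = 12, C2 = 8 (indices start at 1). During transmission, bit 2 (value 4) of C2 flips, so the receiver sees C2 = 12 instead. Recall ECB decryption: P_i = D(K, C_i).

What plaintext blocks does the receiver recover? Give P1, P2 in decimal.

Only C2 changed, to 12. In ECB, a change in C_i affects only P_i. Decrypting the received ciphertext:
P1: D(K, 12) = 2.
P2: D(K, 12) = 2.
Blocks that differ from the original plaintext: P2.

P1 = 2, P2 = 2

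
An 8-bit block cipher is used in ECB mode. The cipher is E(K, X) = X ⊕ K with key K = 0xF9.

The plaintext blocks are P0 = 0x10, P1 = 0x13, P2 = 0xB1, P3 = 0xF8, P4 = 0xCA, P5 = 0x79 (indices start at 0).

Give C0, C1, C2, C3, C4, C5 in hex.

C0 = 0xE9, C1 = 0xEA, C2 = 0x48, C3 = 0x01, C4 = 0x33, C5 = 0x80

ECB encryption: C_i = E(K, P_i).
C0: E(K, 0x10) = 0xE9.
C1: E(K, 0x13) = 0xEA.
C2: E(K, 0xB1) = 0x48.
C3: E(K, 0xF8) = 0x01.
C4: E(K, 0xCA) = 0x33.
C5: E(K, 0x79) = 0x80.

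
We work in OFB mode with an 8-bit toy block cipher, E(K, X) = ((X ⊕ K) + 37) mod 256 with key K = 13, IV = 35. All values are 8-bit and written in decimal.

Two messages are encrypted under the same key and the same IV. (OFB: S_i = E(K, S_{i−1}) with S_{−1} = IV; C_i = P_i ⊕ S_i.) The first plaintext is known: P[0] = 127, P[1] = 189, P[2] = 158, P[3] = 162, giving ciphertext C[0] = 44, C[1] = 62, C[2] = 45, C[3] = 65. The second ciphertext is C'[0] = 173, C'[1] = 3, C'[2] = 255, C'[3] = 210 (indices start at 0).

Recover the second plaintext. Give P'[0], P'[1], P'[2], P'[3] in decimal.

P'[0] = 254, P'[1] = 128, P'[2] = 76, P'[3] = 49

In OFB with a reused IV, both messages share the same keystream S_i, so C_i ⊕ C'_i = P_i ⊕ P'_i and thus P'_i = P_i ⊕ C_i ⊕ C'_i.
P'[0]: 127 ⊕ 44 ⊕ 173 = 254.
P'[1]: 189 ⊕ 62 ⊕ 3 = 128.
P'[2]: 158 ⊕ 45 ⊕ 255 = 76.
P'[3]: 162 ⊕ 65 ⊕ 210 = 49.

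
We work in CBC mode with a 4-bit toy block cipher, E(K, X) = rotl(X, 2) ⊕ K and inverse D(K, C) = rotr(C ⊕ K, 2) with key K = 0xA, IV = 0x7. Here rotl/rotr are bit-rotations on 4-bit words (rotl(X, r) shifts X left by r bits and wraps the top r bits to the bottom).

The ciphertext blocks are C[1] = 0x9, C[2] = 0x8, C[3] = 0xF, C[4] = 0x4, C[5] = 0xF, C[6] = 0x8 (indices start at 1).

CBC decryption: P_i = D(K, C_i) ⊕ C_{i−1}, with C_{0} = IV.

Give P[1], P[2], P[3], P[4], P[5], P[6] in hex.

P[1] = 0xB, P[2] = 0x1, P[3] = 0xD, P[4] = 0x4, P[5] = 0x1, P[6] = 0x7

P[1]: D(K, 0x9) = 0xC; 0xC ⊕ 0x7 = 0xB.
P[2]: D(K, 0x8) = 0x8; 0x8 ⊕ 0x9 = 0x1.
P[3]: D(K, 0xF) = 0x5; 0x5 ⊕ 0x8 = 0xD.
P[4]: D(K, 0x4) = 0xB; 0xB ⊕ 0xF = 0x4.
P[5]: D(K, 0xF) = 0x5; 0x5 ⊕ 0x4 = 0x1.
P[6]: D(K, 0x8) = 0x8; 0x8 ⊕ 0xF = 0x7.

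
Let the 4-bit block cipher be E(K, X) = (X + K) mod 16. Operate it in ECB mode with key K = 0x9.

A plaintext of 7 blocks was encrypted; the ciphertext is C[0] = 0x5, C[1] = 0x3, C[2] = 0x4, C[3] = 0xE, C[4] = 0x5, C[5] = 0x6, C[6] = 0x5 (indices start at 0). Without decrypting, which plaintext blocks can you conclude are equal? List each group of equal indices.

ECB encrypts each block independently with the same key, so equal ciphertext blocks imply equal plaintext blocks.
C[0] = C[4] = C[6] = 0x5, so P[0] = P[4] = P[6].

P[0] = P[4] = P[6]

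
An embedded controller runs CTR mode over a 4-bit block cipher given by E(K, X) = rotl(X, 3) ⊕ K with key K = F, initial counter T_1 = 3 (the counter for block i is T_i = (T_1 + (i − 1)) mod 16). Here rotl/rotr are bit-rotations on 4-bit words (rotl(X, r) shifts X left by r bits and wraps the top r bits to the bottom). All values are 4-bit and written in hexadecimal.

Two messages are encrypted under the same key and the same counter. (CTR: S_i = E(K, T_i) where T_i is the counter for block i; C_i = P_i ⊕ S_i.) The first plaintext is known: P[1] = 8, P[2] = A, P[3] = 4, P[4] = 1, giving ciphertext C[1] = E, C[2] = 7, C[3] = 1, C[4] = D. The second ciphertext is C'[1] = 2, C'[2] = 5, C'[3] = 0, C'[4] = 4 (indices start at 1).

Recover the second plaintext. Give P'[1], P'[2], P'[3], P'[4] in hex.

In CTR with a reused counter, both messages share the same keystream S_i, so C_i ⊕ C'_i = P_i ⊕ P'_i and thus P'_i = P_i ⊕ C_i ⊕ C'_i.
P'[1]: 8 ⊕ E ⊕ 2 = 4.
P'[2]: A ⊕ 7 ⊕ 5 = 8.
P'[3]: 4 ⊕ 1 ⊕ 0 = 5.
P'[4]: 1 ⊕ D ⊕ 4 = 8.

P'[1] = 4, P'[2] = 8, P'[3] = 5, P'[4] = 8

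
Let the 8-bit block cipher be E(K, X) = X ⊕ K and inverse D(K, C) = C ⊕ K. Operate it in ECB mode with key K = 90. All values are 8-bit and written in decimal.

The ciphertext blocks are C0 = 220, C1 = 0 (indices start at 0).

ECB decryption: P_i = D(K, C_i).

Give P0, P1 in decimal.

P0: D(K, 220) = 134.
P1: D(K, 0) = 90.

P0 = 134, P1 = 90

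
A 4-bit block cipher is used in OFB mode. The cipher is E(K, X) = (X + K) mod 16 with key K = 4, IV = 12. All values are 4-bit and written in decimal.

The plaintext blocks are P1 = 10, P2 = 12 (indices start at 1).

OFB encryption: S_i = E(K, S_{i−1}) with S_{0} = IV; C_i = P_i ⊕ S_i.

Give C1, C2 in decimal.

C1 = 10, C2 = 8

C1: S = E(K, 12) = 0; 10 ⊕ 0 = 10.
C2: S = E(K, 0) = 4; 12 ⊕ 4 = 8.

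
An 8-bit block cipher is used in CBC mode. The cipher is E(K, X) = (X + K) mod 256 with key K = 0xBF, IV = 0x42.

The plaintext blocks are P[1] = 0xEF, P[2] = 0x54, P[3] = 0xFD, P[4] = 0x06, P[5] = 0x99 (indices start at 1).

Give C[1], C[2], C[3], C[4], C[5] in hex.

C[1] = 0x6C, C[2] = 0xF7, C[3] = 0xC9, C[4] = 0x8E, C[5] = 0xD6

CBC encryption: C_i = E(K, P_i ⊕ C_{i−1}), with C_{0} = IV.
C[1]: P[1] ⊕ 0x42 = 0xAD; E(K, 0xAD) = 0x6C.
C[2]: P[2] ⊕ 0x6C = 0x38; E(K, 0x38) = 0xF7.
C[3]: P[3] ⊕ 0xF7 = 0x0A; E(K, 0x0A) = 0xC9.
C[4]: P[4] ⊕ 0xC9 = 0xCF; E(K, 0xCF) = 0x8E.
C[5]: P[5] ⊕ 0x8E = 0x17; E(K, 0x17) = 0xD6.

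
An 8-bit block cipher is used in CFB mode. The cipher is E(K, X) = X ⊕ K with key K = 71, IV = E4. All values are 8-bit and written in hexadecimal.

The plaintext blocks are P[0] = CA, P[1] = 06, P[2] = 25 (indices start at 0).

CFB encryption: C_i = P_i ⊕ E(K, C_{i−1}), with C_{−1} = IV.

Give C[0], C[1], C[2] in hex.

C[0] = 5F, C[1] = 28, C[2] = 7C

C[0]: E(K, E4) = 95; CA ⊕ 95 = 5F.
C[1]: E(K, 5F) = 2E; 06 ⊕ 2E = 28.
C[2]: E(K, 28) = 59; 25 ⊕ 59 = 7C.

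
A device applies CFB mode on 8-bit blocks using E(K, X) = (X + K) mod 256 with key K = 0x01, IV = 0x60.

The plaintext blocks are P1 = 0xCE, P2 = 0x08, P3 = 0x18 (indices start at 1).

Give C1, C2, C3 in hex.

C1 = 0xAF, C2 = 0xB8, C3 = 0xA1

CFB encryption: C_i = P_i ⊕ E(K, C_{i−1}), with C_{0} = IV.
C1: E(K, 0x60) = 0x61; 0xCE ⊕ 0x61 = 0xAF.
C2: E(K, 0xAF) = 0xB0; 0x08 ⊕ 0xB0 = 0xB8.
C3: E(K, 0xB8) = 0xB9; 0x18 ⊕ 0xB9 = 0xA1.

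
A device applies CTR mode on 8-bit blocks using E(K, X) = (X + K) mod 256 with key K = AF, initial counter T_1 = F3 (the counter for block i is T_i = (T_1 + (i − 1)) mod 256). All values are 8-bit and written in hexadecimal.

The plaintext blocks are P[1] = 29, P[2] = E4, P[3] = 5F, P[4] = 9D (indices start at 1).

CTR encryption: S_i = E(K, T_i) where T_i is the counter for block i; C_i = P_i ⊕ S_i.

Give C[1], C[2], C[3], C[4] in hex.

C[1]: T = F3, S = E(K, T) = A2; 29 ⊕ A2 = 8B.
C[2]: T = F4, S = E(K, T) = A3; E4 ⊕ A3 = 47.
C[3]: T = F5, S = E(K, T) = A4; 5F ⊕ A4 = FB.
C[4]: T = F6, S = E(K, T) = A5; 9D ⊕ A5 = 38.

C[1] = 8B, C[2] = 47, C[3] = FB, C[4] = 38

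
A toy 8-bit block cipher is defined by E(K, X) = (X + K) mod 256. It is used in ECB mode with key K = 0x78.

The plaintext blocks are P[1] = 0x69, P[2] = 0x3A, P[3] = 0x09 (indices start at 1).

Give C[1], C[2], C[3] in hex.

ECB encryption: C_i = E(K, P_i).
C[1]: E(K, 0x69) = 0xE1.
C[2]: E(K, 0x3A) = 0xB2.
C[3]: E(K, 0x09) = 0x81.

C[1] = 0xE1, C[2] = 0xB2, C[3] = 0x81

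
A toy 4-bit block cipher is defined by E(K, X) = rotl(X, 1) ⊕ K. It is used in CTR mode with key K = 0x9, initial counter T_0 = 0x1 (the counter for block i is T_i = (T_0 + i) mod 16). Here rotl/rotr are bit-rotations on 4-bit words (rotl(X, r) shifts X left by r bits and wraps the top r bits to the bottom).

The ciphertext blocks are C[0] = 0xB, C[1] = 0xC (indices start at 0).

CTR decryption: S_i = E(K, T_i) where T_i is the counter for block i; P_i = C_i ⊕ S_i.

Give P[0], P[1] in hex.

P[0]: T = 0x1, S = E(K, T) = 0xB; 0xB ⊕ 0xB = 0x0.
P[1]: T = 0x2, S = E(K, T) = 0xD; 0xC ⊕ 0xD = 0x1.

P[0] = 0x0, P[1] = 0x1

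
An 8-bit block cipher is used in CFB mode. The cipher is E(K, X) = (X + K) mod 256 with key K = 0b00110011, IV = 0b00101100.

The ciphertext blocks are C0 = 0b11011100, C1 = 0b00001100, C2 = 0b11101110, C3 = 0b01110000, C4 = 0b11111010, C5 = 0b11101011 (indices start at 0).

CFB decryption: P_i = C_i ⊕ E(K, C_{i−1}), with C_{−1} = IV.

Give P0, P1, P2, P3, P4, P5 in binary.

P0 = 0b10000011, P1 = 0b00000011, P2 = 0b11010001, P3 = 0b01010001, P4 = 0b01011001, P5 = 0b11000110

P0: E(K, 0b00101100) = 0b01011111; 0b11011100 ⊕ 0b01011111 = 0b10000011.
P1: E(K, 0b11011100) = 0b00001111; 0b00001100 ⊕ 0b00001111 = 0b00000011.
P2: E(K, 0b00001100) = 0b00111111; 0b11101110 ⊕ 0b00111111 = 0b11010001.
P3: E(K, 0b11101110) = 0b00100001; 0b01110000 ⊕ 0b00100001 = 0b01010001.
P4: E(K, 0b01110000) = 0b10100011; 0b11111010 ⊕ 0b10100011 = 0b01011001.
P5: E(K, 0b11111010) = 0b00101101; 0b11101011 ⊕ 0b00101101 = 0b11000110.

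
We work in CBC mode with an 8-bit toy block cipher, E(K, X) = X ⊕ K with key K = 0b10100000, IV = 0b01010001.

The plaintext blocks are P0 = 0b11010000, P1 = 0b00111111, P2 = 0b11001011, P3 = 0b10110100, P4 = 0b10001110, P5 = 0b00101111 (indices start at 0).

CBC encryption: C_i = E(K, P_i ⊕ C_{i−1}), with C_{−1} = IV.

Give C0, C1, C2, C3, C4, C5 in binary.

C0: P0 ⊕ 0b01010001 = 0b10000001; E(K, 0b10000001) = 0b00100001.
C1: P1 ⊕ 0b00100001 = 0b00011110; E(K, 0b00011110) = 0b10111110.
C2: P2 ⊕ 0b10111110 = 0b01110101; E(K, 0b01110101) = 0b11010101.
C3: P3 ⊕ 0b11010101 = 0b01100001; E(K, 0b01100001) = 0b11000001.
C4: P4 ⊕ 0b11000001 = 0b01001111; E(K, 0b01001111) = 0b11101111.
C5: P5 ⊕ 0b11101111 = 0b11000000; E(K, 0b11000000) = 0b01100000.

C0 = 0b00100001, C1 = 0b10111110, C2 = 0b11010101, C3 = 0b11000001, C4 = 0b11101111, C5 = 0b01100000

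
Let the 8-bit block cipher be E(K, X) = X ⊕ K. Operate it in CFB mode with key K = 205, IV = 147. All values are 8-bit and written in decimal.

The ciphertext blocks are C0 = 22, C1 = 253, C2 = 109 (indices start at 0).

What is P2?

CFB decryption: P_i = C_i ⊕ E(K, C_{i−1}), with C_{−1} = IV.
P2: E(K, 253) = 48; 109 ⊕ 48 = 93.

P2 = 93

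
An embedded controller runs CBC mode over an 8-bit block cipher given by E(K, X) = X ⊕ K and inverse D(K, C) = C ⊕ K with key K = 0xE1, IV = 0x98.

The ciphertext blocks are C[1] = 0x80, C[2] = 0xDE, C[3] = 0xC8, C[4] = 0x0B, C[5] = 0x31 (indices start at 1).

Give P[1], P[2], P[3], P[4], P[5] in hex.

P[1] = 0xF9, P[2] = 0xBF, P[3] = 0xF7, P[4] = 0x22, P[5] = 0xDB

CBC decryption: P_i = D(K, C_i) ⊕ C_{i−1}, with C_{0} = IV.
P[1]: D(K, 0x80) = 0x61; 0x61 ⊕ 0x98 = 0xF9.
P[2]: D(K, 0xDE) = 0x3F; 0x3F ⊕ 0x80 = 0xBF.
P[3]: D(K, 0xC8) = 0x29; 0x29 ⊕ 0xDE = 0xF7.
P[4]: D(K, 0x0B) = 0xEA; 0xEA ⊕ 0xC8 = 0x22.
P[5]: D(K, 0x31) = 0xD0; 0xD0 ⊕ 0x0B = 0xDB.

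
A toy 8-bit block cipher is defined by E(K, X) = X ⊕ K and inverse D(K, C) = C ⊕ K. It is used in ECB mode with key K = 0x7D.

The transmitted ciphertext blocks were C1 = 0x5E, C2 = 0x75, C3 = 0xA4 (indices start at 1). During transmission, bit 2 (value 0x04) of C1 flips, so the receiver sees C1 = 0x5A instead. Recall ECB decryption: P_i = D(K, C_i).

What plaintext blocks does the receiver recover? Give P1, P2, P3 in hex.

Only C1 changed, to 0x5A. In ECB, a change in C_i affects only P_i. Decrypting the received ciphertext:
P1: D(K, 0x5A) = 0x27.
P2: D(K, 0x75) = 0x08.
P3: D(K, 0xA4) = 0xD9.
Blocks that differ from the original plaintext: P1.

P1 = 0x27, P2 = 0x08, P3 = 0xD9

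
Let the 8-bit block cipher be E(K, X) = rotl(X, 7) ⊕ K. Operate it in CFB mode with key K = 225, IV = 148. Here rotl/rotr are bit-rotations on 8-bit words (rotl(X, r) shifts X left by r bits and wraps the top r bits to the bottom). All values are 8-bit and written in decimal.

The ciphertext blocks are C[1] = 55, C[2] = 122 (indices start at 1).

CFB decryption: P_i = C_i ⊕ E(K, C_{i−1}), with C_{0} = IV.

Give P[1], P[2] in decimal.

P[1]: E(K, 148) = 171; 55 ⊕ 171 = 156.
P[2]: E(K, 55) = 122; 122 ⊕ 122 = 0.

P[1] = 156, P[2] = 0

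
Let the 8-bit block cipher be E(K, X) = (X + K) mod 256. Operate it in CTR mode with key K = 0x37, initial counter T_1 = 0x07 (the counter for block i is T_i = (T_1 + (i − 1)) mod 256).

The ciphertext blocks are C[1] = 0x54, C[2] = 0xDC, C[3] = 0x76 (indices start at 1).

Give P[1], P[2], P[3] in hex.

P[1] = 0x6A, P[2] = 0xE3, P[3] = 0x36

CTR decryption: S_i = E(K, T_i) where T_i is the counter for block i; P_i = C_i ⊕ S_i.
P[1]: T = 0x07, S = E(K, T) = 0x3E; 0x54 ⊕ 0x3E = 0x6A.
P[2]: T = 0x08, S = E(K, T) = 0x3F; 0xDC ⊕ 0x3F = 0xE3.
P[3]: T = 0x09, S = E(K, T) = 0x40; 0x76 ⊕ 0x40 = 0x36.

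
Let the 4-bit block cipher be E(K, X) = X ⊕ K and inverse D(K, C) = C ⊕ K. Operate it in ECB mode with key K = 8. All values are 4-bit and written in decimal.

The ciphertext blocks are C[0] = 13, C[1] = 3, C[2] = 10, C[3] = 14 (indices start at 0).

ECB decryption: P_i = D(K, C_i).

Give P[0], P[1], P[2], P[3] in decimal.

P[0]: D(K, 13) = 5.
P[1]: D(K, 3) = 11.
P[2]: D(K, 10) = 2.
P[3]: D(K, 14) = 6.

P[0] = 5, P[1] = 11, P[2] = 2, P[3] = 6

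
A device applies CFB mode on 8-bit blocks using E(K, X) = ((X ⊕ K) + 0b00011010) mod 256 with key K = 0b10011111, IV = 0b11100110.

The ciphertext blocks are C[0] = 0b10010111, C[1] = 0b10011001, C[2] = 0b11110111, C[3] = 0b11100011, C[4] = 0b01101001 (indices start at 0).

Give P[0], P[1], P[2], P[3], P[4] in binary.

P[0] = 0b00000100, P[1] = 0b10111011, P[2] = 0b11010111, P[3] = 0b01100001, P[4] = 0b11111111

CFB decryption: P_i = C_i ⊕ E(K, C_{i−1}), with C_{−1} = IV.
P[0]: E(K, 0b11100110) = 0b10010011; 0b10010111 ⊕ 0b10010011 = 0b00000100.
P[1]: E(K, 0b10010111) = 0b00100010; 0b10011001 ⊕ 0b00100010 = 0b10111011.
P[2]: E(K, 0b10011001) = 0b00100000; 0b11110111 ⊕ 0b00100000 = 0b11010111.
P[3]: E(K, 0b11110111) = 0b10000010; 0b11100011 ⊕ 0b10000010 = 0b01100001.
P[4]: E(K, 0b11100011) = 0b10010110; 0b01101001 ⊕ 0b10010110 = 0b11111111.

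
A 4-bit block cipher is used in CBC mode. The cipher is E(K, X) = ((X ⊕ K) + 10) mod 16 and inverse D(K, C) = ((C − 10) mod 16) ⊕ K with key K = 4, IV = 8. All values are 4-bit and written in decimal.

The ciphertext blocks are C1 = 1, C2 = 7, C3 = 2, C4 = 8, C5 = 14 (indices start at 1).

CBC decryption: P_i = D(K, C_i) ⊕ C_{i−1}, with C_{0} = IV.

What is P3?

P3: D(K, 2) = 12; 12 ⊕ 7 = 11.

P3 = 11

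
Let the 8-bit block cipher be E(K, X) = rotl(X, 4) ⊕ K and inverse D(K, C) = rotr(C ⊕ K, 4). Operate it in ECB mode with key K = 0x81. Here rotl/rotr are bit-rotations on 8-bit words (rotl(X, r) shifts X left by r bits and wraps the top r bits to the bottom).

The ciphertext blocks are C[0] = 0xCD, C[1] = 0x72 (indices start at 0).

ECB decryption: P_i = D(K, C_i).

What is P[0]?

P[0]: D(K, 0xCD) = 0xC4.

P[0] = 0xC4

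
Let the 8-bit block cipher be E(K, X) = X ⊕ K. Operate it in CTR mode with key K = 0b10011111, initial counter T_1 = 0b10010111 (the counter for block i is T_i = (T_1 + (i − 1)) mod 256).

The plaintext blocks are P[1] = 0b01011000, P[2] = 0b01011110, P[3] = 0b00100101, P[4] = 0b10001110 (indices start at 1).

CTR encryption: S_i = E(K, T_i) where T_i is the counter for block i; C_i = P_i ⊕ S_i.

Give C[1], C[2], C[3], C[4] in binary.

C[1]: T = 0b10010111, S = E(K, T) = 0b00001000; 0b01011000 ⊕ 0b00001000 = 0b01010000.
C[2]: T = 0b10011000, S = E(K, T) = 0b00000111; 0b01011110 ⊕ 0b00000111 = 0b01011001.
C[3]: T = 0b10011001, S = E(K, T) = 0b00000110; 0b00100101 ⊕ 0b00000110 = 0b00100011.
C[4]: T = 0b10011010, S = E(K, T) = 0b00000101; 0b10001110 ⊕ 0b00000101 = 0b10001011.

C[1] = 0b01010000, C[2] = 0b01011001, C[3] = 0b00100011, C[4] = 0b10001011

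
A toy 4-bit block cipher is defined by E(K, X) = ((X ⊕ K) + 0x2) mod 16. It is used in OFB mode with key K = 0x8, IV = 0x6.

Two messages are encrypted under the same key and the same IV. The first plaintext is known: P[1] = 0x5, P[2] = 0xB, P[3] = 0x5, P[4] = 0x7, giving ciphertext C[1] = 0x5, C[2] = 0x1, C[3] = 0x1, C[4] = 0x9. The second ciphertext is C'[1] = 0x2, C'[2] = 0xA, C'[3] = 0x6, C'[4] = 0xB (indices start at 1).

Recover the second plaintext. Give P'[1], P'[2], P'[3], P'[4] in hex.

In OFB with a reused IV, both messages share the same keystream S_i, so C_i ⊕ C'_i = P_i ⊕ P'_i and thus P'_i = P_i ⊕ C_i ⊕ C'_i.
P'[1]: 0x5 ⊕ 0x5 ⊕ 0x2 = 0x2.
P'[2]: 0xB ⊕ 0x1 ⊕ 0xA = 0x0.
P'[3]: 0x5 ⊕ 0x1 ⊕ 0x6 = 0x2.
P'[4]: 0x7 ⊕ 0x9 ⊕ 0xB = 0x5.

P'[1] = 0x2, P'[2] = 0x0, P'[3] = 0x2, P'[4] = 0x5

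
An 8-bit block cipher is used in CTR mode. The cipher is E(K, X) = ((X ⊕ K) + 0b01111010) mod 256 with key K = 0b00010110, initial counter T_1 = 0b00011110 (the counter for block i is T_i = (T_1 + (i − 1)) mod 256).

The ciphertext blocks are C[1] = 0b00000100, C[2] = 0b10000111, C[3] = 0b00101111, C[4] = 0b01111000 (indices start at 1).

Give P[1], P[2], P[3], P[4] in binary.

CTR decryption: S_i = E(K, T_i) where T_i is the counter for block i; P_i = C_i ⊕ S_i.
P[1]: T = 0b00011110, S = E(K, T) = 0b10000010; 0b00000100 ⊕ 0b10000010 = 0b10000110.
P[2]: T = 0b00011111, S = E(K, T) = 0b10000011; 0b10000111 ⊕ 0b10000011 = 0b00000100.
P[3]: T = 0b00100000, S = E(K, T) = 0b10110000; 0b00101111 ⊕ 0b10110000 = 0b10011111.
P[4]: T = 0b00100001, S = E(K, T) = 0b10110001; 0b01111000 ⊕ 0b10110001 = 0b11001001.

P[1] = 0b10000110, P[2] = 0b00000100, P[3] = 0b10011111, P[4] = 0b11001001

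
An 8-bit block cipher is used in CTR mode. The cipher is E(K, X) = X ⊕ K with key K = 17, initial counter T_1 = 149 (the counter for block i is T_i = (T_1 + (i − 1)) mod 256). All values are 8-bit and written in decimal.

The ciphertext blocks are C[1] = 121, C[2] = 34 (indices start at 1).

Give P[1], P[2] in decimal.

P[1] = 253, P[2] = 165

CTR decryption: S_i = E(K, T_i) where T_i is the counter for block i; P_i = C_i ⊕ S_i.
P[1]: T = 149, S = E(K, T) = 132; 121 ⊕ 132 = 253.
P[2]: T = 150, S = E(K, T) = 135; 34 ⊕ 135 = 165.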